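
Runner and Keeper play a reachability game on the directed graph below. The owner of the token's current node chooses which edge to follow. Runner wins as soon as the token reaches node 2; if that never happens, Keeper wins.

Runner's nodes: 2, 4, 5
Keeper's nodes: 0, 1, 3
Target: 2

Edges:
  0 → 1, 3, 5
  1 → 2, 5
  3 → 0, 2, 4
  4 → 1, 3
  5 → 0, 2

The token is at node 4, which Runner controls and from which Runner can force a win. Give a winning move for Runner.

A0 = {2}
A1: add {5} — 5 (Runner) has 5→2.
A2: add {1} — 1 (Keeper): all of {2, 5} already in.
A3: add {4} — 4 (Runner) has 4→1.
A4 = A3; e.g. 0 (Keeper) can still go to 3. Fixed point.
From 4, successor 1 is in the attractor (rank 2); the other successor 3 is not.

1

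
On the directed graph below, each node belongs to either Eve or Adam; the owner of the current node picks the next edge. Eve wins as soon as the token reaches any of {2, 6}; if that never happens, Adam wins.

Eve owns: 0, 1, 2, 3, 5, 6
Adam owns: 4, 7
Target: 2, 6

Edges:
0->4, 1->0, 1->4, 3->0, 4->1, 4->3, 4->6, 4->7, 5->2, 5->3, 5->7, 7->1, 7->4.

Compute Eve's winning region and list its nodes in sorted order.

A0 = {2, 6}
A1: add {5} — 5 (Eve) has 5→2.
A2 = A1; e.g. 0 (Eve) has no edge into A1. Fixed point.
Eve's winning region = {2, 5, 6}.

2, 5, 6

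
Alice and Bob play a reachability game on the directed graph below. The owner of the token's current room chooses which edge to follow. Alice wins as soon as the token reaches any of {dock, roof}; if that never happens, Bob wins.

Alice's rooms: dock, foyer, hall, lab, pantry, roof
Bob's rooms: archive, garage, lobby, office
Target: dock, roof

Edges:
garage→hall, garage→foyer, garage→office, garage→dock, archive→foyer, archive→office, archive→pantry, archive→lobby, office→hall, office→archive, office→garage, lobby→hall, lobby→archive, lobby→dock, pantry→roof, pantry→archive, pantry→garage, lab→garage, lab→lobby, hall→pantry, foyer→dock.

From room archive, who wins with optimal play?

Bob

A0 = {dock, roof}
A1: add {foyer, pantry} — foyer (Alice) has foyer→dock; pantry (Alice) has pantry→roof.
A2: add {hall} — hall (Alice) has hall→pantry.
A3 = A2; e.g. archive (Bob) can still go to office. Fixed point.
archive never enters the attractor, so Bob can avoid the target forever.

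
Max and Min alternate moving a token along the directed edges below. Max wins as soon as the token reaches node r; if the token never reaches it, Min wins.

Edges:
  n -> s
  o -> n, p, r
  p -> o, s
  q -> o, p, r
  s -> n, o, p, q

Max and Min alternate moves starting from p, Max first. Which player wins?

Track states (vertex, player-to-move).
A0 = {(r,Max), (r,Min)}
A1: add {(o,Max), (q,Max)}.
A2 = A1; e.g. (n,Max) stays out. (p,Max) never enters ⇒ Min avoids the target.

Min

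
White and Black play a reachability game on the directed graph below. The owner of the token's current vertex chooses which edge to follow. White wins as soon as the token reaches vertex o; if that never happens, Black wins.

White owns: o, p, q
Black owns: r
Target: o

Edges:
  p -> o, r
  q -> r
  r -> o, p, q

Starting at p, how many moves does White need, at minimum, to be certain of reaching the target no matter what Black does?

A0 = {o}
A1: add {p} — p (White) has p→o.
A2 = A1; e.g. q (White) has no edge into A1. Fixed point.
p enters the attractor at level 1, so White can force the target in 1 move from there.

1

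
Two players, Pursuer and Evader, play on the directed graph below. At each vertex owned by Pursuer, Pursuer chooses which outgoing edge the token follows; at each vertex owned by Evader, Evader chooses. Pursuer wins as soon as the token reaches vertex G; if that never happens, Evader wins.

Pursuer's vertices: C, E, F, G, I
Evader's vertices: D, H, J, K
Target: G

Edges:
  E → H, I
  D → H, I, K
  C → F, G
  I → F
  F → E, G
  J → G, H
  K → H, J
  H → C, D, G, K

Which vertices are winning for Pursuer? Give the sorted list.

C, E, F, G, I

A0 = {G}
A1: add {C, F} — C (Pursuer) has C→G; F (Pursuer) has F→G.
A2: add {I} — I (Pursuer) has I→F.
A3: add {E} — E (Pursuer) has E→I.
A4 = A3; e.g. D (Evader) can still go to H. Fixed point.
Pursuer's winning region = {C, E, F, G, I}.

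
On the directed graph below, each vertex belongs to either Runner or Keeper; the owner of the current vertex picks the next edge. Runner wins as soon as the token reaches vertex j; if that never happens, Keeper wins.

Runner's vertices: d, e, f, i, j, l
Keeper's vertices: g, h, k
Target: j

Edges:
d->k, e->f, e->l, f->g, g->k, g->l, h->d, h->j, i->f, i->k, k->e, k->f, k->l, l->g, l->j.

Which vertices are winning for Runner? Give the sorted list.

e, j, l

A0 = {j}
A1: add {l} — l (Runner) has l→j.
A2: add {e} — e (Runner) has e→l.
A3 = A2; e.g. d (Runner) has no edge into A2. Fixed point.
Runner's winning region = {e, j, l}.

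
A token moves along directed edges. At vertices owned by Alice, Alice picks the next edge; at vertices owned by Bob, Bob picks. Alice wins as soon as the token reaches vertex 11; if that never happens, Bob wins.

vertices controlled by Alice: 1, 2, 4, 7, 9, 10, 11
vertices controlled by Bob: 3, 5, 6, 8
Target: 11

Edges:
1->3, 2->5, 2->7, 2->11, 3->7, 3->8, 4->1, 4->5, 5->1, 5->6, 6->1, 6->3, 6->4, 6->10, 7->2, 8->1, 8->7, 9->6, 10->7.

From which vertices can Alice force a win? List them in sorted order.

2, 7, 10, 11

A0 = {11}
A1: add {2} — 2 (Alice) has 2→11.
A2: add {7} — 7 (Alice) has 7→2.
A3: add {10} — 10 (Alice) has 10→7.
A4 = A3; e.g. 1 (Alice) has no edge into A3. Fixed point.
Alice's winning region = {2, 7, 10, 11}.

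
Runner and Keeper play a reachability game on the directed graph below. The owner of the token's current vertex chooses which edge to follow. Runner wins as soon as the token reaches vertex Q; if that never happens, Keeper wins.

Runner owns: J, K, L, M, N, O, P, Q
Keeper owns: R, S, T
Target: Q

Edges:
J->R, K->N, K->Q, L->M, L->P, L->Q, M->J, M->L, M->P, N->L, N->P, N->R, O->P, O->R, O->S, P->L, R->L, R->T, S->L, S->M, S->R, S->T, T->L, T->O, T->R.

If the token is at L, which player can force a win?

A0 = {Q}
A1: add {K, L} — K (Runner) has K→Q; L (Runner) has L→Q.
L ∈ A1, so Runner can force the target.

Runner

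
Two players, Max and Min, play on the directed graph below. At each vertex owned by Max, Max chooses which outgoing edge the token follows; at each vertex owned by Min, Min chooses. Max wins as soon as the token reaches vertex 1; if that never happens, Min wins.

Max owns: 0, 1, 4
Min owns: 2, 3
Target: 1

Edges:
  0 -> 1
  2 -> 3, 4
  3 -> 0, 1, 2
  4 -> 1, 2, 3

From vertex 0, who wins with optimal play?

Max

A0 = {1}
A1: add {0, 4} — 0 (Max) has 0→1; 4 (Max) has 4→1.
A2 = A1; e.g. 2 (Min) can still go to 3. Fixed point.
0 ∈ A1, so Max can force the target.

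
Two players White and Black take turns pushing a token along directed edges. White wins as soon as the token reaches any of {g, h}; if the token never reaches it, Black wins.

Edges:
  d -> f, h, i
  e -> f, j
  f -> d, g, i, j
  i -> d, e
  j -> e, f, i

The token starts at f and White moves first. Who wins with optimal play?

White

Track states (vertex, player-to-move).
A0 = {(g,White), (g,Black), (h,White), (h,Black)}
A1: add {(d,White), (f,White)}.
(f,White) ∈ A1 ⇒ White forces the target.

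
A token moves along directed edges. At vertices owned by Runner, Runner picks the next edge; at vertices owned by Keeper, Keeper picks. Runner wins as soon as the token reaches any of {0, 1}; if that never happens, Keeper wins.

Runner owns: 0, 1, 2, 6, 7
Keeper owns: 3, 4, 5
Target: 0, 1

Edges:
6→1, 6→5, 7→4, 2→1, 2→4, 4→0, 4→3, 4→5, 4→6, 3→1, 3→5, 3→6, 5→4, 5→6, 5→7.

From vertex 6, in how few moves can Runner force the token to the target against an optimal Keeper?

1

A0 = {0, 1}
A1: add {2, 6} — 2 (Runner) has 2→1; 6 (Runner) has 6→1.
A2 = A1; e.g. 3 (Keeper) can still go to 5. Fixed point.
6 enters the attractor at level 1, so Runner can force the target in 1 move from there.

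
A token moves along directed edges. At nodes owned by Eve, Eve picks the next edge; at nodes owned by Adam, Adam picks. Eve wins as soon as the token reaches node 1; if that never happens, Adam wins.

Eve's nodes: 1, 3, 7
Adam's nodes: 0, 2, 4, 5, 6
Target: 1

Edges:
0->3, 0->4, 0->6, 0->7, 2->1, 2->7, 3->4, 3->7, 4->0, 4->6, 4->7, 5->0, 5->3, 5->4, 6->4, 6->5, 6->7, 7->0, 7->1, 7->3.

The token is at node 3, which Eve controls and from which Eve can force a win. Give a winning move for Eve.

A0 = {1}
A1: add {7} — 7 (Eve) has 7→1.
A2: add {2, 3} — 2 (Adam): all of {1, 7} already in; 3 (Eve) has 3→7.
A3 = A2; e.g. 0 (Adam) can still go to 4. Fixed point.
From 3, successor 7 is in the attractor (rank 1); the other successor 4 is not.

7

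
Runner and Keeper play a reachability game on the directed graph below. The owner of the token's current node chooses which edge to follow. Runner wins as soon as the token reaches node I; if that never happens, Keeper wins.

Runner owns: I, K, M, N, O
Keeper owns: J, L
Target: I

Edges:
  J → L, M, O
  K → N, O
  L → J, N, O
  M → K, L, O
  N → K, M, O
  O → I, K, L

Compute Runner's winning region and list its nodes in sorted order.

I, K, M, N, O

A0 = {I}
A1: add {O} — O (Runner) has O→I.
A2: add {K, M, N} — K (Runner) has K→O; M (Runner) has M→O; N (Runner) has N→O.
A3 = A2; e.g. J (Keeper) can still go to L. Fixed point.
Runner's winning region = {I, K, M, N, O}.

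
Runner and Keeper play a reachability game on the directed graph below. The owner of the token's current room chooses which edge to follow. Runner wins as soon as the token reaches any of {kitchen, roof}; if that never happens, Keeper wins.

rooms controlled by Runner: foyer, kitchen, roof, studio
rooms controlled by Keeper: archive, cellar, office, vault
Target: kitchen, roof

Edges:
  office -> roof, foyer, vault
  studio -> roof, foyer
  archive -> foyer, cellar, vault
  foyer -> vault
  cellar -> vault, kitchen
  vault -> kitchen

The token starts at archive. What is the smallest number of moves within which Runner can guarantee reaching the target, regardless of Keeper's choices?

A0 = {kitchen, roof}
A1: add {studio, vault} — studio (Runner) has studio→roof; vault (Keeper): all of {kitchen} already in.
A2: add {cellar, foyer} — foyer (Runner) has foyer→vault; cellar (Keeper): all of {vault, kitchen} already in.
A3: add {archive, office} — office (Keeper): all of {roof, foyer, vault} already in; archive (Keeper): all of {foyer, cellar, vault} already in.
A3 = all vertices. Fixed point.
archive enters the attractor at level 3, so Runner can force the target in 3 moves from there.

3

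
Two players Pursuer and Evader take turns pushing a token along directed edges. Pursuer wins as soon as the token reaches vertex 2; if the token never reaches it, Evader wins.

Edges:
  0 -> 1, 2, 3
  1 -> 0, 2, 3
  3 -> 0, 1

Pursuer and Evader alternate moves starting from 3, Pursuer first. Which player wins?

Track states (vertex, player-to-move).
A0 = {(2,Pursuer), (2,Evader)}
A1: add {(0,Pursuer), (1,Pursuer)}.
A2: add {(3,Evader)}.
A3 = A2; e.g. (0,Evader) stays out. (3,Pursuer) never enters ⇒ Evader avoids the target.

Evader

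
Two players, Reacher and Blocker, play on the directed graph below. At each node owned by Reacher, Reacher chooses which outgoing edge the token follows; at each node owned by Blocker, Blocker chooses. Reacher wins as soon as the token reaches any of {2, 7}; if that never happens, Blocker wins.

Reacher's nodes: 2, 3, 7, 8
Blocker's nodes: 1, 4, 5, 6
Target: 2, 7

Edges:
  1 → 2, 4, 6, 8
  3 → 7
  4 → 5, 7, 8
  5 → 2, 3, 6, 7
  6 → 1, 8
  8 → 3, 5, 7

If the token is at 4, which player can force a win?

A0 = {2, 7}
A1: add {3, 8} — 3 (Reacher) has 3→7; 8 (Reacher) has 8→7.
A2 = A1; e.g. 1 (Blocker) can still go to 4. Fixed point.
4 never enters the attractor, so Blocker can avoid the target forever.

Blocker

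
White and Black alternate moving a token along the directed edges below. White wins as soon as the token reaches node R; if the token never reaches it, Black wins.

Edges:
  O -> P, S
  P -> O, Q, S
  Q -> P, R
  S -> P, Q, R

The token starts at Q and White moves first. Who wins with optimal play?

Track states (vertex, player-to-move).
A0 = {(R,White), (R,Black)}
A1: add {(Q,White), (S,White)}.
(Q,White) ∈ A1 ⇒ White forces the target.

White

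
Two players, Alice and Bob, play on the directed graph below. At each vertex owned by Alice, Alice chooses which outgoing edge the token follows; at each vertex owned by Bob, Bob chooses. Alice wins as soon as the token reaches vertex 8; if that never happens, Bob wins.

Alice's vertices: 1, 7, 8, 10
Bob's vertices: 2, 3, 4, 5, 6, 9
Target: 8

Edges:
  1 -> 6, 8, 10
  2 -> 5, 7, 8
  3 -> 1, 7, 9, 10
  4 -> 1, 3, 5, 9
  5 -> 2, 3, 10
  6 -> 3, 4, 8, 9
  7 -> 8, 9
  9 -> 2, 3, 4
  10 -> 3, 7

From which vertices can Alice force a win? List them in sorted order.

1, 7, 8, 10

A0 = {8}
A1: add {1, 7} — 1 (Alice) has 1→8; 7 (Alice) has 7→8.
A2: add {10} — 10 (Alice) has 10→7.
A3 = A2; e.g. 2 (Bob) can still go to 5. Fixed point.
Alice's winning region = {1, 7, 8, 10}.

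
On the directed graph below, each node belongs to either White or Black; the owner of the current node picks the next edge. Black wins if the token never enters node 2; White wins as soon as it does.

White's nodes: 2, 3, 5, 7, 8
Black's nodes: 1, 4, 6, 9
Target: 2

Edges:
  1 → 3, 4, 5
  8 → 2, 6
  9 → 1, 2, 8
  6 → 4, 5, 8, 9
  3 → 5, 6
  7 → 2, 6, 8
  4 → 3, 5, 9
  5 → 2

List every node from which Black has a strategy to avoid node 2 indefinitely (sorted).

1, 4, 6, 9

A0 = {2}
A1: add {5, 7, 8} — 5 (White) has 5→2; 7 (White) has 7→2; 8 (White) has 8→2.
A2: add {3} — 3 (White) has 3→5.
A3 = A2; e.g. 1 (Black) can still go to 4. Fixed point.
White's attractor = {2, 3, 5, 7, 8}; Black avoids the target exactly from the complement.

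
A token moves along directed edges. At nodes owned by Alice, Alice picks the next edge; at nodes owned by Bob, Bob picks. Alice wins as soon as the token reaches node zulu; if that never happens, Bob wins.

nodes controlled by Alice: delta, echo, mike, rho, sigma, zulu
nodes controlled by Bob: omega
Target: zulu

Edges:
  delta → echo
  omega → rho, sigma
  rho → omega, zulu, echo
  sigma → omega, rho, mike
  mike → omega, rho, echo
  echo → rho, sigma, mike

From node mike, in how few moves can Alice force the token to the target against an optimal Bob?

2

A0 = {zulu}
A1: add {rho} — rho (Alice) has rho→zulu.
A2: add {echo, mike, sigma} — sigma (Alice) has sigma→rho; mike (Alice) has mike→rho; echo (Alice) has echo→rho.
mike enters the attractor at level 2, so Alice can force the target in 2 moves from there.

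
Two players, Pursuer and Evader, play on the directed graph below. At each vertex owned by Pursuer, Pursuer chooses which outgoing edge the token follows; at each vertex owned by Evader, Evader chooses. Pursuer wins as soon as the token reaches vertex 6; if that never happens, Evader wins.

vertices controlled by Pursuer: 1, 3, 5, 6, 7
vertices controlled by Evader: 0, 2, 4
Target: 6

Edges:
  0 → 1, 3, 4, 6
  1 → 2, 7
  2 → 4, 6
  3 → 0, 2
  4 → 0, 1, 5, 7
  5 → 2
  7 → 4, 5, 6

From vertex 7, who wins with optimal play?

A0 = {6}
A1: add {7} — 7 (Pursuer) has 7→6.
7 ∈ A1, so Pursuer can force the target.

Pursuer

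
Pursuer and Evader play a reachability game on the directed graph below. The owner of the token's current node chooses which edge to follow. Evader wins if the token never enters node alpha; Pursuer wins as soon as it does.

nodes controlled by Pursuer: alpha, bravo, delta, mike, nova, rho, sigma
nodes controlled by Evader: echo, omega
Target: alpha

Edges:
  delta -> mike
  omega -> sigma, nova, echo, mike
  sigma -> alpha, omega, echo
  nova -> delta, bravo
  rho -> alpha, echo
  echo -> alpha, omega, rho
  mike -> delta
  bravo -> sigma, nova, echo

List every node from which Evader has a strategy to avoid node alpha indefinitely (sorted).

A0 = {alpha}
A1: add {rho, sigma} — sigma (Pursuer) has sigma→alpha; rho (Pursuer) has rho→alpha.
A2: add {bravo} — bravo (Pursuer) has bravo→sigma.
A3: add {nova} — nova (Pursuer) has nova→bravo.
A4 = A3; e.g. delta (Pursuer) has no edge into A3. Fixed point.
Pursuer's attractor = {alpha, bravo, nova, rho, sigma}; Evader avoids the target exactly from the complement.

delta, echo, mike, omega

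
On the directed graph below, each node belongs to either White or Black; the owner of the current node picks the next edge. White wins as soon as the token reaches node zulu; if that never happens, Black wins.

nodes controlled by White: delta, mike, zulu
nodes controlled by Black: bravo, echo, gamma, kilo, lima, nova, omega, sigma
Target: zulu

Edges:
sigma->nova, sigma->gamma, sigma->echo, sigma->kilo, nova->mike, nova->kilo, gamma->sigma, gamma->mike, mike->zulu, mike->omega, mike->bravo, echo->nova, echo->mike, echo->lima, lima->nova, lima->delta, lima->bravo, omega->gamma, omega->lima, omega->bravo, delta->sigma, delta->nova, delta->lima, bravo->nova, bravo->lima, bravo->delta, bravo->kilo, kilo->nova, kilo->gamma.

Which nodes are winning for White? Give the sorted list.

A0 = {zulu}
A1: add {mike} — mike (White) has mike→zulu.
A2 = A1; e.g. sigma (Black) can still go to nova. Fixed point.
White's winning region = {mike, zulu}.

mike, zulu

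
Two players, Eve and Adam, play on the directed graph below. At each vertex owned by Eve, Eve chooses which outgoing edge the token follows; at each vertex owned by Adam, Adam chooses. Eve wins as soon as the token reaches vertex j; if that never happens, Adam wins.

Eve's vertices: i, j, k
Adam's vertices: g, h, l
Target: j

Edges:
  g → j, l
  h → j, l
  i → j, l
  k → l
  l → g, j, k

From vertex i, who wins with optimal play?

A0 = {j}
A1: add {i} — i (Eve) has i→j.
A2 = A1; e.g. g (Adam) can still go to l. Fixed point.
i ∈ A1, so Eve can force the target.

Eve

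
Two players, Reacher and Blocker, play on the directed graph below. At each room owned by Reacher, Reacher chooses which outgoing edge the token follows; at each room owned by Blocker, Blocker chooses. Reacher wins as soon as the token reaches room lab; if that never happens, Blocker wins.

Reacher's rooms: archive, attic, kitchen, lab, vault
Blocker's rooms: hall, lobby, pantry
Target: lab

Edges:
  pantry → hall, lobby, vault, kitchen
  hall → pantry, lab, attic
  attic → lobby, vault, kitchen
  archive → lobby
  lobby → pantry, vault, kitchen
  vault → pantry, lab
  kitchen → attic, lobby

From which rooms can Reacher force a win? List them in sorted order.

attic, kitchen, lab, vault

A0 = {lab}
A1: add {vault} — vault (Reacher) has vault→lab.
A2: add {attic} — attic (Reacher) has attic→vault.
A3: add {kitchen} — kitchen (Reacher) has kitchen→attic.
A4 = A3; e.g. pantry (Blocker) can still go to hall. Fixed point.
Reacher's winning region = {attic, kitchen, lab, vault}.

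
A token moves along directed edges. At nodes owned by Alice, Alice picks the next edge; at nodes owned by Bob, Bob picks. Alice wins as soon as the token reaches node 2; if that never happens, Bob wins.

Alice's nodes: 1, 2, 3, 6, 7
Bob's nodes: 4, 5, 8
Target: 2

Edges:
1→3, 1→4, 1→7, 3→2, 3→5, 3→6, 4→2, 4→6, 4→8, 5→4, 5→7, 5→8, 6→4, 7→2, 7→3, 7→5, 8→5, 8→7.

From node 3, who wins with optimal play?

A0 = {2}
A1: add {3, 7} — 3 (Alice) has 3→2; 7 (Alice) has 7→2.
3 ∈ A1, so Alice can force the target.

Alice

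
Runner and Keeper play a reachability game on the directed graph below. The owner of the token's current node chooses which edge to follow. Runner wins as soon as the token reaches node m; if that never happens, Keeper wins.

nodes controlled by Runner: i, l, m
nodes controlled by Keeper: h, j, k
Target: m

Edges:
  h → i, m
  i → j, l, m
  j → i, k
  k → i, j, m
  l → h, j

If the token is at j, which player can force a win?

A0 = {m}
A1: add {i} — i (Runner) has i→m.
A2: add {h} — h (Keeper): all of {i, m} already in.
A3: add {l} — l (Runner) has l→h.
A4 = A3; e.g. j (Keeper) can still go to k. Fixed point.
j never enters the attractor, so Keeper can avoid the target forever.

Keeper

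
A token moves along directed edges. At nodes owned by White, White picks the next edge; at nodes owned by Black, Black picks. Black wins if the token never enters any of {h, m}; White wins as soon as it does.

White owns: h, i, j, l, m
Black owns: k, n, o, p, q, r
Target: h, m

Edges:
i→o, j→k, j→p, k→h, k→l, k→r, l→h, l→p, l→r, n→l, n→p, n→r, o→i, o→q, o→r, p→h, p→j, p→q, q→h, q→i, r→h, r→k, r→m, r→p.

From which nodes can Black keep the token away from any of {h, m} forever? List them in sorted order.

A0 = {h, m}
A1: add {l} — l (White) has l→h.
A2 = A1; e.g. i (White) has no edge into A1. Fixed point.
White's attractor = {h, l, m}; Black avoids the target exactly from the complement.

i, j, k, n, o, p, q, r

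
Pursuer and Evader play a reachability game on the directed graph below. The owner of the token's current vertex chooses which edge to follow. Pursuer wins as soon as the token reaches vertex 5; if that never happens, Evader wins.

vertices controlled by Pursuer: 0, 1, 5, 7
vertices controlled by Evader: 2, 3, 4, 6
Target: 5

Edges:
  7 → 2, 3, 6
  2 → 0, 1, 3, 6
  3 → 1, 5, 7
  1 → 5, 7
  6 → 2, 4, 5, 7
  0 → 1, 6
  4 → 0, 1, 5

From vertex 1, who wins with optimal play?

Pursuer

A0 = {5}
A1: add {1} — 1 (Pursuer) has 1→5.
1 ∈ A1, so Pursuer can force the target.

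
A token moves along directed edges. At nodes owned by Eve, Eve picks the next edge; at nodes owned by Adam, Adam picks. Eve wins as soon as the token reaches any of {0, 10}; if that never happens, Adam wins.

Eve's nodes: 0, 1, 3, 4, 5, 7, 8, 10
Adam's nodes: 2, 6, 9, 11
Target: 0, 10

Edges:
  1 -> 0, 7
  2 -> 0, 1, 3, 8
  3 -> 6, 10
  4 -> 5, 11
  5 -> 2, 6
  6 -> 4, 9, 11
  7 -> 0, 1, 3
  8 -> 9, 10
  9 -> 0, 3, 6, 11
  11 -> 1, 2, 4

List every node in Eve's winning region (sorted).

A0 = {0, 10}
A1: add {1, 3, 7, 8} — 1 (Eve) has 1→0; 3 (Eve) has 3→10; 7 (Eve) has 7→0; 8 (Eve) has 8→10.
A2: add {2} — 2 (Adam): all of {0, 1, 3, 8} already in.
A3: add {5} — 5 (Eve) has 5→2.
A4: add {4} — 4 (Eve) has 4→5.
A5: add {11} — 11 (Adam): all of {1, 2, 4} already in.
A6 = A5; e.g. 6 (Adam) can still go to 9. Fixed point.
Eve's winning region = {0, 1, 2, 3, 4, 5, 7, 8, 10, 11}.

0, 1, 2, 3, 4, 5, 7, 8, 10, 11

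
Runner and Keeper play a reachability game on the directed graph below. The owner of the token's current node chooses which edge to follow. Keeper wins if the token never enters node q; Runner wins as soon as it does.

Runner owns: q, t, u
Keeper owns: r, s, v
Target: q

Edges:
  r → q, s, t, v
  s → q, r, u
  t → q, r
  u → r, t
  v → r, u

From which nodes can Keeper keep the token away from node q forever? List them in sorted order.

A0 = {q}
A1: add {t} — t (Runner) has t→q.
A2: add {u} — u (Runner) has u→t.
A3 = A2; e.g. r (Keeper) can still go to s. Fixed point.
Runner's attractor = {q, t, u}; Keeper avoids the target exactly from the complement.

r, s, v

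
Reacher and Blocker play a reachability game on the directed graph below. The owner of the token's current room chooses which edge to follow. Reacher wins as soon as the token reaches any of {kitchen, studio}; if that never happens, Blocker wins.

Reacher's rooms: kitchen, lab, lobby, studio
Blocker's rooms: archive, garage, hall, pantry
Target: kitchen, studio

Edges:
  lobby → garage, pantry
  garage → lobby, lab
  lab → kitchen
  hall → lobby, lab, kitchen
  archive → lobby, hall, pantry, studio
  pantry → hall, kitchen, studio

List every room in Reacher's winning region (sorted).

kitchen, lab, studio

A0 = {kitchen, studio}
A1: add {lab} — lab (Reacher) has lab→kitchen.
A2 = A1; e.g. lobby (Reacher) has no edge into A1. Fixed point.
Reacher's winning region = {kitchen, lab, studio}.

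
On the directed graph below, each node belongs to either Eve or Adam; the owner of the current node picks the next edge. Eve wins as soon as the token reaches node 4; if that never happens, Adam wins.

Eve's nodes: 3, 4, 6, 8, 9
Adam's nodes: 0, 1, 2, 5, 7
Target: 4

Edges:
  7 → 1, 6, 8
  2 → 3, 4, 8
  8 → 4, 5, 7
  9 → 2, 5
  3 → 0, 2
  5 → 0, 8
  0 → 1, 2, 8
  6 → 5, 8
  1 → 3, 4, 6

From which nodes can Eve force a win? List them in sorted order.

4, 6, 8

A0 = {4}
A1: add {8} — 8 (Eve) has 8→4.
A2: add {6} — 6 (Eve) has 6→8.
A3 = A2; e.g. 0 (Adam) can still go to 1. Fixed point.
Eve's winning region = {4, 6, 8}.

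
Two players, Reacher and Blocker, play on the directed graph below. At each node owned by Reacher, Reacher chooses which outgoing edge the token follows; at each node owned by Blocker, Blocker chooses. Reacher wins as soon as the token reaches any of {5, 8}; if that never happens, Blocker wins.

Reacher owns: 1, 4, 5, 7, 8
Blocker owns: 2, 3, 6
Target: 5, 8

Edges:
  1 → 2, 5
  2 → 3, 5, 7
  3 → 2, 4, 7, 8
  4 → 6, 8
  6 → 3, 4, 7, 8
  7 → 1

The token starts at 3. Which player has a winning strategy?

Blocker

A0 = {5, 8}
A1: add {1, 4} — 1 (Reacher) has 1→5; 4 (Reacher) has 4→8.
A2: add {7} — 7 (Reacher) has 7→1.
A3 = A2; e.g. 2 (Blocker) can still go to 3. Fixed point.
3 never enters the attractor, so Blocker can avoid the target forever.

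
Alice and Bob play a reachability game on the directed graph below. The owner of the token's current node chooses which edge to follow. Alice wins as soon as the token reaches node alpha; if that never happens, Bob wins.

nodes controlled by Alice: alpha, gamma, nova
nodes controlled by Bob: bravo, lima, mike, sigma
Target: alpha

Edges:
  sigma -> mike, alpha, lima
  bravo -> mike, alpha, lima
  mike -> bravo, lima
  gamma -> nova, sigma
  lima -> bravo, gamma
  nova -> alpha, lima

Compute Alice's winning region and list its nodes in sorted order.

alpha, gamma, nova

A0 = {alpha}
A1: add {nova} — nova (Alice) has nova→alpha.
A2: add {gamma} — gamma (Alice) has gamma→nova.
A3 = A2; e.g. bravo (Bob) can still go to mike. Fixed point.
Alice's winning region = {alpha, gamma, nova}.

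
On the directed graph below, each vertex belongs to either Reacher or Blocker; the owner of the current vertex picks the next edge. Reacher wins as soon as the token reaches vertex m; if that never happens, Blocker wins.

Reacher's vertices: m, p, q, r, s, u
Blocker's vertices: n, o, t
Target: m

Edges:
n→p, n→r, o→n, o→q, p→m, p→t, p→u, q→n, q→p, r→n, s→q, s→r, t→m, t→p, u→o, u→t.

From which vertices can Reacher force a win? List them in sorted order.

A0 = {m}
A1: add {p} — p (Reacher) has p→m.
A2: add {q, t} — q (Reacher) has q→p; t (Blocker): all of {m, p} already in.
A3: add {s, u} — s (Reacher) has s→q; u (Reacher) has u→t.
A4 = A3; e.g. n (Blocker) can still go to r. Fixed point.
Reacher's winning region = {m, p, q, s, t, u}.

m, p, q, s, t, u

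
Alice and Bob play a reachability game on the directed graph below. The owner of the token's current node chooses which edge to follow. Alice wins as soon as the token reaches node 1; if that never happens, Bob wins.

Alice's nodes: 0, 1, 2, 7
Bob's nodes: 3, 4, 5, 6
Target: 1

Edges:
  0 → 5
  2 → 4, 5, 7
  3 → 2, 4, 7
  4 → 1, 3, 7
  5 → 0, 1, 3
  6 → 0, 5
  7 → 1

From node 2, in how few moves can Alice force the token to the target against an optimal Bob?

2

A0 = {1}
A1: add {7} — 7 (Alice) has 7→1.
A2: add {2} — 2 (Alice) has 2→7.
A3 = A2; e.g. 0 (Alice) has no edge into A2. Fixed point.
2 enters the attractor at level 2, so Alice can force the target in 2 moves from there.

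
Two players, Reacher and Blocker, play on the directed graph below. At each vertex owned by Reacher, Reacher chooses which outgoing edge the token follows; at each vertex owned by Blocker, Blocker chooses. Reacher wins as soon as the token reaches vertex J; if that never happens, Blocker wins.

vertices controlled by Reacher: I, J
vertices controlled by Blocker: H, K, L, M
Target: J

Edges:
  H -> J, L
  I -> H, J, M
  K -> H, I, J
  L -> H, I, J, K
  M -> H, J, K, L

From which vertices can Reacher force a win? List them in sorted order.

A0 = {J}
A1: add {I} — I (Reacher) has I→J.
A2 = A1; e.g. H (Blocker) can still go to L. Fixed point.
Reacher's winning region = {I, J}.

I, J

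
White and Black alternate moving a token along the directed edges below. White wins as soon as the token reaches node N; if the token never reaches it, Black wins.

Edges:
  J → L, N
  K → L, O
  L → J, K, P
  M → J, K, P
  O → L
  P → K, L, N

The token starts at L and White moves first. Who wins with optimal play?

Track states (vertex, player-to-move).
A0 = {(N,White), (N,Black)}
A1: add {(J,White), (P,White)}.
A2 = A1; e.g. (J,Black) stays out. (L,White) never enters ⇒ Black avoids the target.

Black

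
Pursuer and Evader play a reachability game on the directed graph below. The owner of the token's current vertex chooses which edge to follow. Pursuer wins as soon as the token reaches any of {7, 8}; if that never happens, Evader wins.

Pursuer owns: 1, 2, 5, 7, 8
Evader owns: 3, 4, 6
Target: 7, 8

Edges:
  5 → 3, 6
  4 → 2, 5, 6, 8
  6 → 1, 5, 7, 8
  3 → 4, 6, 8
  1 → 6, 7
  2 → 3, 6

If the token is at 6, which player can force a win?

A0 = {7, 8}
A1: add {1} — 1 (Pursuer) has 1→7.
A2 = A1; e.g. 2 (Pursuer) has no edge into A1. Fixed point.
6 never enters the attractor, so Evader can avoid the target forever.

Evader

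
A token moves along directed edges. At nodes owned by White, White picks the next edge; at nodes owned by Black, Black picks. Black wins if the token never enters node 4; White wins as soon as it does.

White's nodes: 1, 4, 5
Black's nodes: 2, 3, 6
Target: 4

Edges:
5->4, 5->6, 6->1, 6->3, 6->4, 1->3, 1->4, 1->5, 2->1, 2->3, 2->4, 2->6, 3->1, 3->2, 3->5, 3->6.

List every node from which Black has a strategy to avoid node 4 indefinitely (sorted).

A0 = {4}
A1: add {1, 5} — 1 (White) has 1→4; 5 (White) has 5→4.
A2 = A1; e.g. 2 (Black) can still go to 3. Fixed point.
White's attractor = {1, 4, 5}; Black avoids the target exactly from the complement.

2, 3, 6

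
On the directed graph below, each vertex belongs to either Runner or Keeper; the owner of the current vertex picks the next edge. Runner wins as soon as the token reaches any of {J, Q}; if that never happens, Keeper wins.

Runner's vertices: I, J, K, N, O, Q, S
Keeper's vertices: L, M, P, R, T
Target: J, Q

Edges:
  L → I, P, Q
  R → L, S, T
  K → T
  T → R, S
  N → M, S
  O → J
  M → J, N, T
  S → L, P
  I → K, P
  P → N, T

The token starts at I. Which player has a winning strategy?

A0 = {J, Q}
A1: add {O} — O (Runner) has O→J.
A2 = A1; e.g. I (Runner) has no edge into A1. Fixed point.
I never enters the attractor, so Keeper can avoid the target forever.

Keeper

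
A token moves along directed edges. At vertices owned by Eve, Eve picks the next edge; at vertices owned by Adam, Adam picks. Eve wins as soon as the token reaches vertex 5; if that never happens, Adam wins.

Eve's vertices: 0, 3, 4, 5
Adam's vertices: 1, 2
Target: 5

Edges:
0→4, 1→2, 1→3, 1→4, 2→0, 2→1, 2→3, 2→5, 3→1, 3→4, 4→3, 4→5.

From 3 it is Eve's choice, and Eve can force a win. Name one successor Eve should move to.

A0 = {5}
A1: add {4} — 4 (Eve) has 4→5.
A2: add {0, 3} — 0 (Eve) has 0→4; 3 (Eve) has 3→4.
A3 = A2; e.g. 1 (Adam) can still go to 2. Fixed point.
From 3, successor 4 is in the attractor (rank 1); the other successor 1 is not.

4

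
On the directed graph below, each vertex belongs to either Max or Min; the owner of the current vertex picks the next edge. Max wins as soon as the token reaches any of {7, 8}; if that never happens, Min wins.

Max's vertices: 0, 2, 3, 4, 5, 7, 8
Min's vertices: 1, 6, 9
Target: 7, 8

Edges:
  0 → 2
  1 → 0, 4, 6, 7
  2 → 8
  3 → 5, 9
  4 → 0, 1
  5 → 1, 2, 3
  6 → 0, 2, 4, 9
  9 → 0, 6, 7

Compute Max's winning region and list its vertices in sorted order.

A0 = {7, 8}
A1: add {2} — 2 (Max) has 2→8.
A2: add {0, 5} — 0 (Max) has 0→2; 5 (Max) has 5→2.
A3: add {3, 4} — 3 (Max) has 3→5; 4 (Max) has 4→0.
A4 = A3; e.g. 1 (Min) can still go to 6. Fixed point.
Max's winning region = {0, 2, 3, 4, 5, 7, 8}.

0, 2, 3, 4, 5, 7, 8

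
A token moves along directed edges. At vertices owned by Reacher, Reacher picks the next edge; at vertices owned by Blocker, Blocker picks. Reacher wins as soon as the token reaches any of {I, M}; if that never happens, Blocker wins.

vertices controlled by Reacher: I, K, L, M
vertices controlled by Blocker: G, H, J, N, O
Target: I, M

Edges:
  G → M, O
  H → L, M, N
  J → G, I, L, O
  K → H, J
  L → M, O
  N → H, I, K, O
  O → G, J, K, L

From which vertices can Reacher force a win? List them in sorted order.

A0 = {I, M}
A1: add {L} — L (Reacher) has L→M.
A2 = A1; e.g. G (Blocker) can still go to O. Fixed point.
Reacher's winning region = {I, L, M}.

I, L, M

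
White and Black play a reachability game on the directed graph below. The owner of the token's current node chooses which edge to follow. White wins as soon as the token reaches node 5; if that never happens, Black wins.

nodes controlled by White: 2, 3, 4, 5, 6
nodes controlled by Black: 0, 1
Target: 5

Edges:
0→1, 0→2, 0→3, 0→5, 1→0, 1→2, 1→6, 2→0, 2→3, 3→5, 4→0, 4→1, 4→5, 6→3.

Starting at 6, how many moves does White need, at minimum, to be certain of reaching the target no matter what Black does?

A0 = {5}
A1: add {3, 4} — 3 (White) has 3→5; 4 (White) has 4→5.
A2: add {2, 6} — 2 (White) has 2→3; 6 (White) has 6→3.
A3 = A2; e.g. 0 (Black) can still go to 1. Fixed point.
6 enters the attractor at level 2, so White can force the target in 2 moves from there.

2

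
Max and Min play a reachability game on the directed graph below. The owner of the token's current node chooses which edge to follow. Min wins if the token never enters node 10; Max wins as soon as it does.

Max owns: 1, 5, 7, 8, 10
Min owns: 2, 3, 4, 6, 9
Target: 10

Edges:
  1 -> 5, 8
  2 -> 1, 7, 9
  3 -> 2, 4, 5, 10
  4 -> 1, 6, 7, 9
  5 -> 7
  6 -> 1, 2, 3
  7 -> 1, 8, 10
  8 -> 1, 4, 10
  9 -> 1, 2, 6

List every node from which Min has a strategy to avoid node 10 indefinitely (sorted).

A0 = {10}
A1: add {7, 8} — 7 (Max) has 7→10; 8 (Max) has 8→10.
A2: add {1, 5} — 1 (Max) has 1→8; 5 (Max) has 5→7.
A3 = A2; e.g. 2 (Min) can still go to 9. Fixed point.
Max's attractor = {1, 5, 7, 8, 10}; Min avoids the target exactly from the complement.

2, 3, 4, 6, 9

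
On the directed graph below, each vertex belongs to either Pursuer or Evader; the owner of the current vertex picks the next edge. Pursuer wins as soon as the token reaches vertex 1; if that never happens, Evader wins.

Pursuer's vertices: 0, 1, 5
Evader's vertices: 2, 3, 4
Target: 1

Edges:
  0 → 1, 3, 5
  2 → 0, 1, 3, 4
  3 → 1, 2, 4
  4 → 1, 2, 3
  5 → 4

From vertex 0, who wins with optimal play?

Pursuer

A0 = {1}
A1: add {0} — 0 (Pursuer) has 0→1.
A2 = A1; e.g. 2 (Evader) can still go to 3. Fixed point.
0 ∈ A1, so Pursuer can force the target.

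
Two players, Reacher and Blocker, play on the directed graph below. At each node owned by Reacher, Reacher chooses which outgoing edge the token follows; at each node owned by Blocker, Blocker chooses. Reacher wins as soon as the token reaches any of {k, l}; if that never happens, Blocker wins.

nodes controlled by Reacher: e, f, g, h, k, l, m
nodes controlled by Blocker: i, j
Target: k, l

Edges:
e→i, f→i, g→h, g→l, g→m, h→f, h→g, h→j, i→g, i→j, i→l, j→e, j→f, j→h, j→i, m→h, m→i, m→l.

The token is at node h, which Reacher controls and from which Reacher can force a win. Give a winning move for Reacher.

A0 = {k, l}
A1: add {g, m} — g (Reacher) has g→l; m (Reacher) has m→l.
A2: add {h} — h (Reacher) has h→g.
A3 = A2; e.g. e (Reacher) has no edge into A2. Fixed point.
From h, successor g is in the attractor (rank 1); the other successors f, j are not.

g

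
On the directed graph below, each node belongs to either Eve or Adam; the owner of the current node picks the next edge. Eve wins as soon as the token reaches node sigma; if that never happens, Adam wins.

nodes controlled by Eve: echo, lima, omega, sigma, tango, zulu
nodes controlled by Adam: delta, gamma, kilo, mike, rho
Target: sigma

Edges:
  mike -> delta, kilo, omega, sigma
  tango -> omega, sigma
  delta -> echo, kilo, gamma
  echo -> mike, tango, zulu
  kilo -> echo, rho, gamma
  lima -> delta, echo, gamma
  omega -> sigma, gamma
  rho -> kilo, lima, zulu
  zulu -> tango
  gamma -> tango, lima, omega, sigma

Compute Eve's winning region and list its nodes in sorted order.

echo, gamma, lima, omega, sigma, tango, zulu

A0 = {sigma}
A1: add {omega, tango} — tango (Eve) has tango→sigma; omega (Eve) has omega→sigma.
A2: add {echo, zulu} — echo (Eve) has echo→tango; zulu (Eve) has zulu→tango.
A3: add {lima} — lima (Eve) has lima→echo.
A4: add {gamma} — gamma (Adam): all of {tango, lima, omega, sigma} already in.
A5 = A4; e.g. mike (Adam) can still go to delta. Fixed point.
Eve's winning region = {echo, gamma, lima, omega, sigma, tango, zulu}.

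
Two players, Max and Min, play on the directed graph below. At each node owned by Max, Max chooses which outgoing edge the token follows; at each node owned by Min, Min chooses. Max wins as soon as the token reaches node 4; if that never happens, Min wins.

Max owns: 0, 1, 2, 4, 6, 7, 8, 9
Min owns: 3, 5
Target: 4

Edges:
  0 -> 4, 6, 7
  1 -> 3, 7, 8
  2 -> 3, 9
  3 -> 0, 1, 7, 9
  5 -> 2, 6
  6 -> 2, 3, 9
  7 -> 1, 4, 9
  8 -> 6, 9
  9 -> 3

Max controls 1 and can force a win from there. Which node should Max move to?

7

A0 = {4}
A1: add {0, 7} — 0 (Max) has 0→4; 7 (Max) has 7→4.
A2: add {1} — 1 (Max) has 1→7.
A3 = A2; e.g. 2 (Max) has no edge into A2. Fixed point.
From 1, successor 7 is in the attractor (rank 1); the other successors 3, 8 are not.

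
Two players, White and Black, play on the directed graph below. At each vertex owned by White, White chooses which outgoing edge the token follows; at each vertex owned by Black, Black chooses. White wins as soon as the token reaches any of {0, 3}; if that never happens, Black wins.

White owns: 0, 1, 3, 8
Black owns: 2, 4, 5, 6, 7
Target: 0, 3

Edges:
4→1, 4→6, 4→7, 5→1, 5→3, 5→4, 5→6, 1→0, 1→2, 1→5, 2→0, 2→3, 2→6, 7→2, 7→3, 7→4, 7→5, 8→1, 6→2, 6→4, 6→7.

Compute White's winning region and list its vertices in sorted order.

0, 1, 3, 8

A0 = {0, 3}
A1: add {1} — 1 (White) has 1→0.
A2: add {8} — 8 (White) has 8→1.
A3 = A2; e.g. 2 (Black) can still go to 6. Fixed point.
White's winning region = {0, 1, 3, 8}.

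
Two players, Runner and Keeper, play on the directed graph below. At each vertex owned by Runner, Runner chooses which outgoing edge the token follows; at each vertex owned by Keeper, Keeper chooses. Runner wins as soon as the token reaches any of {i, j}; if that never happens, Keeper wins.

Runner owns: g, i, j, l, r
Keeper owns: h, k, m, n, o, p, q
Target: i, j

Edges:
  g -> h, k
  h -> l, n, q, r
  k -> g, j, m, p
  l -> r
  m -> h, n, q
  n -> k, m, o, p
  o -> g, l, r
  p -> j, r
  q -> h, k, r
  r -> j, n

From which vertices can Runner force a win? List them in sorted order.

i, j, l, p, r

A0 = {i, j}
A1: add {r} — r (Runner) has r→j.
A2: add {l, p} — l (Runner) has l→r; p (Keeper): all of {j, r} already in.
A3 = A2; e.g. g (Runner) has no edge into A2. Fixed point.
Runner's winning region = {i, j, l, p, r}.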